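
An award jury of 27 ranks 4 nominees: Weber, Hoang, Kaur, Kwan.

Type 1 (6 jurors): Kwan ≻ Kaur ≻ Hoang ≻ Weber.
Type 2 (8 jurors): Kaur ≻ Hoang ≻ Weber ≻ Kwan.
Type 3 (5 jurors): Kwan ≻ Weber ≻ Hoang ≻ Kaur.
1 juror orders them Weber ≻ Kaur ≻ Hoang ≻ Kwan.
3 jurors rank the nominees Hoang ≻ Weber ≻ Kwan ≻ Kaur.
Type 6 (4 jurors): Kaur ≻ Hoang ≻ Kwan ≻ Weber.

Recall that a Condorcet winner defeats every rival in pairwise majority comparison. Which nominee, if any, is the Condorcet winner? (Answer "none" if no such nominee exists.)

Check each pair by majority over 27 ballots:
Weber vs Hoang: Hoang, 21–6.
Weber vs Kaur: Kaur, 18–9.
Weber vs Kwan: Kwan wins 15–12.
Hoang–Kaur: Kaur 19–8.
Hoang vs Kwan: Hoang, 16–11.
Kaur vs Kwan: Kwan wins 14–13.
No nominee is unbeaten: Weber loses to Hoang; Hoang loses to Kaur; Kaur loses to Kwan; Kwan loses to Hoang. In particular Hoang → Kwan → Kaur → Hoang is a majority cycle — no Condorcet winner exists.

none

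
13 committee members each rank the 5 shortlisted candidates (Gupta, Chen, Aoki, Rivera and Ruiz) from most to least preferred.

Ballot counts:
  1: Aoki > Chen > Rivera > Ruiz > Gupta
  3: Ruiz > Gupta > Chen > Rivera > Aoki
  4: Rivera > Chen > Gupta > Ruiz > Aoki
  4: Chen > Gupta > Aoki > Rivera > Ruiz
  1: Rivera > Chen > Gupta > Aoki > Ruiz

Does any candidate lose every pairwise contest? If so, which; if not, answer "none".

Aoki

Head-to-head results (13 committee members):
Gupta–Chen: Chen 10–3.
Gupta vs Aoki: Gupta wins 12–1.
Gupta vs Rivera: Gupta wins 7–6.
Gupta–Ruiz: Gupta 9–4.
Chen vs Aoki: 12 to 1, Chen.
Chen–Rivera: Chen 8–5.
Chen–Ruiz: Chen 10–3.
Aoki vs Rivera: Rivera wins 8–5.
Aoki vs Ruiz: 6 to 7, Ruiz.
Rivera vs Ruiz: Rivera wins 10–3.
Aoki loses to every other candidate — it is the Condorcet loser.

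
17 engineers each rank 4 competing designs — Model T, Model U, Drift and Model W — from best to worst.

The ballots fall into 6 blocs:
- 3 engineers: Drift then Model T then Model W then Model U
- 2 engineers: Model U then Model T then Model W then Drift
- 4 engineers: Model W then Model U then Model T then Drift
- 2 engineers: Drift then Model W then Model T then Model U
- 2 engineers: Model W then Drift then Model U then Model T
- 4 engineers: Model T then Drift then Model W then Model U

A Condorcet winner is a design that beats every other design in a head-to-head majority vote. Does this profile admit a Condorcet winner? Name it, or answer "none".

Head-to-head results (17 engineers):
Model T vs Model U: Model T is ranked higher on 3+2+4 = 9 ballots, Model U on 8. Model T wins 9–8.
Model T vs Drift: Model T, 10–7.
Model T vs Model W: Model T is ranked higher on 3+2+4 = 9 ballots, Model W on 8. Model T wins 9–8.
Model U vs Drift: 2+4 = 6 for Model U, 11 for Drift — Drift by 11–6.
Model U vs Model W: Model U is ranked higher on 2 ballots, Model W on 15. Model W wins 15–2.
Drift vs Model W: 9 to 8, Drift.
Model T wins every pairwise contest, so Model T is the Condorcet winner.

Model T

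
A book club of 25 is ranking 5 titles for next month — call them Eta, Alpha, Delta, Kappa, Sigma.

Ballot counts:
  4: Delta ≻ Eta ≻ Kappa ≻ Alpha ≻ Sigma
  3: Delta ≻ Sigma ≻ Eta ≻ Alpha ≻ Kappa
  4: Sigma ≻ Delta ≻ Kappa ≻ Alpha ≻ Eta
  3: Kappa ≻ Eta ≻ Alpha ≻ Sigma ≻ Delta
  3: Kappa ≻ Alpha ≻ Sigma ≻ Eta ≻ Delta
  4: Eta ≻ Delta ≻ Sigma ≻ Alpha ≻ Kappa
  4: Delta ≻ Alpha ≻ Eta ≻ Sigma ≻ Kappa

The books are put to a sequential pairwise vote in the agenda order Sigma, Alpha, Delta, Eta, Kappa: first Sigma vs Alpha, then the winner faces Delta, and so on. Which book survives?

Delta

Round 1: Sigma vs Alpha — 11–14, Alpha advances.
Round 2: Alpha vs Delta — 6–19, Delta advances.
Round 3: Delta vs Eta — 15–10, Delta advances.
Round 4: Delta vs Kappa — 19–6, Delta advances.
Delta survives the agenda.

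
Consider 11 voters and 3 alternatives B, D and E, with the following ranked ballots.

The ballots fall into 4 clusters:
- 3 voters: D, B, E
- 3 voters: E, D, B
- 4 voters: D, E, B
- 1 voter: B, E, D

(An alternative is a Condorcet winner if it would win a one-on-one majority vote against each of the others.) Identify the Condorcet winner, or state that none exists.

Pairwise majorities:
B–D: D 10–1.
B vs E: E wins 7–4.
D vs E: 3+4 = 7 for D, 4 for E — D by 7–4.
D wins every pairwise contest, so D is the Condorcet winner.

D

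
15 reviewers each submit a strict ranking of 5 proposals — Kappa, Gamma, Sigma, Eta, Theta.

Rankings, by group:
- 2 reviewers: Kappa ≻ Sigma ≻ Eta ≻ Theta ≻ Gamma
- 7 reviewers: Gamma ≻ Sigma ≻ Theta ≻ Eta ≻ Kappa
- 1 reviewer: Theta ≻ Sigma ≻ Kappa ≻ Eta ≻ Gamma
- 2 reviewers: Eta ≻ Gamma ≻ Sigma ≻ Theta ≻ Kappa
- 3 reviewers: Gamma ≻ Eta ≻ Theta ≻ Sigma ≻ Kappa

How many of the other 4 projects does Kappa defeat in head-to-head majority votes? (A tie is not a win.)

Kappa against each rival (15 reviewers):
Kappa vs Gamma: Gamma wins 12–3.
Kappa vs Sigma: Kappa is ranked higher on 2 ballots, Sigma on 13. Sigma wins 13–2.
Kappa vs Eta: Kappa preferred on 2+1 = 3 ballots; Eta wins 12–3.
Kappa vs Theta: Kappa is ranked higher on 2 ballots, Theta on 13. Theta wins 13–2.
Kappa beats no one; loses to Gamma, Sigma, Eta, Theta — 0 pairwise wins.

0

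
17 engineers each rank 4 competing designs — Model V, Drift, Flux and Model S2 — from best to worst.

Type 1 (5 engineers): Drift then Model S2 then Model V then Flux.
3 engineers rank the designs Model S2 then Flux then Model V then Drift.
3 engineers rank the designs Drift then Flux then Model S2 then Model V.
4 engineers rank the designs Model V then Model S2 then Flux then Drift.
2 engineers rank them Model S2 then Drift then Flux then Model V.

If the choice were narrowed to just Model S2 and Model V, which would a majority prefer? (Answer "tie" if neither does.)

Ballots ranking Model S2 above Model V: 5 + 3 + 3 + 2 = 13.
Ballots ranking Model V above Model S2: 17 − 13 = 4.
Model S2 wins the head-to-head 13–4.

Model S2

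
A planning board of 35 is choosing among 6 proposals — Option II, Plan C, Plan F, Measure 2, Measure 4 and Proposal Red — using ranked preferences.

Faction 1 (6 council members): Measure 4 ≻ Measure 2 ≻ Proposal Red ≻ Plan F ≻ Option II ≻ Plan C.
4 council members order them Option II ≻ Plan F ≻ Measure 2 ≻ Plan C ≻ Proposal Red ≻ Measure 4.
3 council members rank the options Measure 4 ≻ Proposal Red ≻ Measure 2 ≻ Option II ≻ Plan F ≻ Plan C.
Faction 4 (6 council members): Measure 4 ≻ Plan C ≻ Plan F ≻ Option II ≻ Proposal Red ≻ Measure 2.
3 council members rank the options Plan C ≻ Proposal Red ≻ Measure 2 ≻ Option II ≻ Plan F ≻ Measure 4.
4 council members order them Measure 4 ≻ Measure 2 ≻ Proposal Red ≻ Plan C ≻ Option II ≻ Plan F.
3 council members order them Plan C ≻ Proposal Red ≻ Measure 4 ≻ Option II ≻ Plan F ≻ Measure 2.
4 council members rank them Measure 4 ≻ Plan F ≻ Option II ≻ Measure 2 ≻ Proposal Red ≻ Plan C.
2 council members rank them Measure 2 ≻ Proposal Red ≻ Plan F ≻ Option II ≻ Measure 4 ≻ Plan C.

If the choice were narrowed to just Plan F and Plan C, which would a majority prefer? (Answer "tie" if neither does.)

Plan F

Ballots ranking Plan F above Plan C: 6 + 4 + 3 + 4 + 2 = 19.
Ballots ranking Plan C above Plan F: 35 − 19 = 16.
Plan F wins the head-to-head 19–16.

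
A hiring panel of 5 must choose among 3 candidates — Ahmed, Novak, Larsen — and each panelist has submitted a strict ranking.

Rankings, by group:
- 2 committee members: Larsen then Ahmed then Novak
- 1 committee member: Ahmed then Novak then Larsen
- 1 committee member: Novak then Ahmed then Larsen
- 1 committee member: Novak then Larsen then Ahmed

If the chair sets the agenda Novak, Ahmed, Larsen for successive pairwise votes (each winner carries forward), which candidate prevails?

Larsen

Round 1: Novak vs Ahmed — 2–3, Ahmed advances.
Round 2: Ahmed vs Larsen — 2–3, Larsen advances.
The agenda winner is Larsen.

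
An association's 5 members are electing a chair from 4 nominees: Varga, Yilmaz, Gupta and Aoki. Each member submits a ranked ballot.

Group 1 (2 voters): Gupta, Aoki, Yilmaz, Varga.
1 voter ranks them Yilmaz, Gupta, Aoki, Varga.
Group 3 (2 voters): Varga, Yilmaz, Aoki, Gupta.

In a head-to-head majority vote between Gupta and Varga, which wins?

Ballots ranking Gupta above Varga: 2 + 1 = 3.
Ballots ranking Varga above Gupta: 5 − 3 = 2.
Gupta wins the head-to-head 3–2.

Gupta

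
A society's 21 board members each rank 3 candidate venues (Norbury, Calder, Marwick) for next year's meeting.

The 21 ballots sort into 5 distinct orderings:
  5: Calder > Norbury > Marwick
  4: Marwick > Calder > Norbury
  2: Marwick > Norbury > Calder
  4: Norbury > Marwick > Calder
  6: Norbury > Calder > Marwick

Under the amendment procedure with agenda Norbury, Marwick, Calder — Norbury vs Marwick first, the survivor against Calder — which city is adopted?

Norbury

Round 1: Norbury vs Marwick — 15–6, Norbury advances.
Round 2: Norbury vs Calder — 12–9, Norbury advances.
Norbury survives the agenda.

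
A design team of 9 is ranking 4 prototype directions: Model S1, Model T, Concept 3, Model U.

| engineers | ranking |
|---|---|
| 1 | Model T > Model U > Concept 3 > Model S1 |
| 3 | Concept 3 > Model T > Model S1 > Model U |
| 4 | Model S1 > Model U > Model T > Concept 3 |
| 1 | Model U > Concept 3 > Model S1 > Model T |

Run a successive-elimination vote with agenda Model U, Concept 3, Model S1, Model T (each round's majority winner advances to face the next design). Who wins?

Model S1

Round 1: Model U vs Concept 3 — 6–3, Model U advances.
Round 2: Model U vs Model S1 — 2–7, Model S1 advances.
Round 3: Model S1 vs Model T — 5–4, Model S1 advances.
The agenda winner is Model S1.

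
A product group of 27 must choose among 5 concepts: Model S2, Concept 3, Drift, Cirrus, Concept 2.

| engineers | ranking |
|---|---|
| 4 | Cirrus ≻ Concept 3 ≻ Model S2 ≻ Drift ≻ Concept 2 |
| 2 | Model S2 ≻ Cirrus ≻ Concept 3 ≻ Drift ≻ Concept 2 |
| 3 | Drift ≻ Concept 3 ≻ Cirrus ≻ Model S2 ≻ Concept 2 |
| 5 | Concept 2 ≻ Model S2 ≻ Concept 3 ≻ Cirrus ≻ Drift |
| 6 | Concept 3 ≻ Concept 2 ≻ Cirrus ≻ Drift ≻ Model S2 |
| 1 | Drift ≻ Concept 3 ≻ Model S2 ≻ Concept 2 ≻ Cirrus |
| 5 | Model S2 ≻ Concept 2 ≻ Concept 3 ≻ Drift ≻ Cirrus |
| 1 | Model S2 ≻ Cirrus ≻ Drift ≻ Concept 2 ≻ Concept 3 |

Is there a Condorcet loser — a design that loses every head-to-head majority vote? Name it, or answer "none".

Drift

Pairwise majorities:
Model S2 vs Concept 3: Model S2 preferred on 2+5+5+1 = 13 ballots; Concept 3 wins 14–13.
Model S2 vs Drift: Model S2 preferred on 4+2+5+5+1 = 17 ballots; Model S2 wins 17–10.
Model S2 vs Cirrus: Model S2 is ranked higher on 2+5+1+5+1 = 14 ballots, Cirrus on 13. Model S2 wins 14–13.
Model S2 vs Concept 2: 4+2+3+1+5+1 = 16 for Model S2, 11 for Concept 2 — Model S2 by 16–11.
Concept 3–Drift: Concept 3 22–5.
Concept 3 vs Cirrus: Concept 3 is ranked higher on 3+5+6+1+5 = 20 ballots, Cirrus on 7. Concept 3 wins 20–7.
Concept 3 vs Concept 2: 16 to 11, Concept 3.
Drift–Cirrus: Cirrus 18–9.
Drift vs Concept 2: 11 to 16, Concept 2.
Cirrus vs Concept 2: Concept 2 wins 17–10.
Only Drift has no wins; Drift is the Condorcet loser.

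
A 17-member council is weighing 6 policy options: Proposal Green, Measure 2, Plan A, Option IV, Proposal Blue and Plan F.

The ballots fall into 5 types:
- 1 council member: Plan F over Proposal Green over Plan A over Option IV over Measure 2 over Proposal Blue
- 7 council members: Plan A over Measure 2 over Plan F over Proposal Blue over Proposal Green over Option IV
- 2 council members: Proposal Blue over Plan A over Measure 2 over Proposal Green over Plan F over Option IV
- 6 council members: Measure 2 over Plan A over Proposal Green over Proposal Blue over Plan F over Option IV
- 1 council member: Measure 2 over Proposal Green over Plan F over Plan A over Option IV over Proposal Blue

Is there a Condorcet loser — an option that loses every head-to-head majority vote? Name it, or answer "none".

Pairwise majorities:
Proposal Green vs Measure 2: Proposal Green is ranked higher on 1 ballot, Measure 2 on 16. Measure 2 wins 16–1.
Proposal Green vs Plan A: 2 to 15, Plan A.
Proposal Green vs Option IV: Proposal Green, 17–0.
Proposal Green vs Proposal Blue: Proposal Green preferred on 1+6+1 = 8 ballots; Proposal Blue wins 9–8.
Proposal Green vs Plan F: Proposal Green, 9–8.
Measure 2 vs Plan A: Plan A, 10–7.
Measure 2 vs Option IV: Measure 2, 16–1.
Measure 2 vs Proposal Blue: Measure 2 wins 15–2.
Measure 2 vs Plan F: Measure 2, 16–1.
Plan A vs Option IV: 1+7+2+6+1 = 17 for Plan A, 0 for Option IV — Plan A by 17–0.
Plan A vs Proposal Blue: Plan A, 15–2.
Plan A vs Plan F: Plan A preferred on 7+2+6 = 15 ballots; Plan A wins 15–2.
Option IV vs Proposal Blue: Option IV preferred on 1+1 = 2 ballots; Proposal Blue wins 15–2.
Option IV vs Plan F: Plan F, 17–0.
Proposal Blue vs Plan F: 8 to 9, Plan F.
Option IV loses to every other option — it is the Condorcet loser.

Option IV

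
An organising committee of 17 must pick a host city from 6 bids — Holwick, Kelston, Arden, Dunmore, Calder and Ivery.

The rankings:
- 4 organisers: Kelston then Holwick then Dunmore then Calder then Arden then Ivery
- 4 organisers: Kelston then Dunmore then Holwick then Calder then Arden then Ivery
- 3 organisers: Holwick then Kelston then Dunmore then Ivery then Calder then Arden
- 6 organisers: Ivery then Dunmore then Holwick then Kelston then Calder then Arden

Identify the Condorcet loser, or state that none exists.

Pairwise majorities:
Holwick vs Kelston: Holwick wins 9–8.
Holwick vs Arden: 4+4+3+6 = 17 for Holwick, 0 for Arden — Holwick by 17–0.
Holwick vs Dunmore: 4+3 = 7 for Holwick, 10 for Dunmore — Dunmore by 10–7.
Holwick–Calder: Holwick 17–0.
Holwick–Ivery: Holwick 11–6.
Kelston vs Arden: Kelston wins 17–0.
Kelston vs Dunmore: Kelston wins 11–6.
Kelston vs Calder: Kelston, 17–0.
Kelston vs Ivery: Kelston preferred on 4+4+3 = 11 ballots; Kelston wins 11–6.
Arden–Dunmore: Dunmore 17–0.
Arden vs Calder: 0 for Arden, 17 for Calder — Calder by 17–0.
Arden vs Ivery: Ivery wins 9–8.
Dunmore vs Calder: 4+4+3+6 = 17 for Dunmore, 0 for Calder — Dunmore by 17–0.
Dunmore vs Ivery: Dunmore preferred on 4+4+3 = 11 ballots; Dunmore wins 11–6.
Calder–Ivery: Ivery 9–8.
Arden loses to every other city — it is the Condorcet loser.

Arden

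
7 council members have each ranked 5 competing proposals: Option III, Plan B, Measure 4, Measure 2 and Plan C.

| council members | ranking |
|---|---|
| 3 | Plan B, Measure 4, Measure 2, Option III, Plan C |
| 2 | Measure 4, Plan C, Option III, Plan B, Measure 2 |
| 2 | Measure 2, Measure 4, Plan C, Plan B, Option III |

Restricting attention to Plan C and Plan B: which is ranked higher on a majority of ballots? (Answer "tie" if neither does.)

Ballots ranking Plan C above Plan B: 2 + 2 = 4.
Ballots ranking Plan B above Plan C: 7 − 4 = 3.
Plan C wins the head-to-head 4–3.

Plan C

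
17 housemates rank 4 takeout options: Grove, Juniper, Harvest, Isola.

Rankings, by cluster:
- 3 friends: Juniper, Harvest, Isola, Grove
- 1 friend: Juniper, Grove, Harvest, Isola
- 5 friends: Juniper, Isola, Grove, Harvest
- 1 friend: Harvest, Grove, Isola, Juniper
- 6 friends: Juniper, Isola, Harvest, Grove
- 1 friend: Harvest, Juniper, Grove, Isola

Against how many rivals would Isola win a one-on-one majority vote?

2

Isola against each rival (17 friends):
Isola vs Grove: Isola preferred on 3+5+6 = 14 ballots; Isola wins 14–3.
Isola vs Juniper: Isola preferred on 1 ballot; Juniper wins 16–1.
Isola vs Harvest: Isola, 11–6.
Isola beats Grove, Harvest; loses to Juniper — 2 pairwise wins.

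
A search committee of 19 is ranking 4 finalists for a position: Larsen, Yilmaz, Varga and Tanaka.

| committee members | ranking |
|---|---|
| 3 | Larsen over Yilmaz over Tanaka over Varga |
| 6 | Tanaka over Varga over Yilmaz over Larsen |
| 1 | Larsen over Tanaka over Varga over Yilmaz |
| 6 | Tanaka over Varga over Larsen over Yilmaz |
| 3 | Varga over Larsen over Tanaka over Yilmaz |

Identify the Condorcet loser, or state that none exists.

Pairwise majorities:
Larsen vs Yilmaz: 3+1+6+3 = 13 for Larsen, 6 for Yilmaz — Larsen by 13–6.
Larsen vs Varga: Larsen is ranked higher on 3+1 = 4 ballots, Varga on 15. Varga wins 15–4.
Larsen vs Tanaka: Larsen is ranked higher on 3+1+3 = 7 ballots, Tanaka on 12. Tanaka wins 12–7.
Yilmaz–Varga: Varga 16–3.
Yilmaz vs Tanaka: Tanaka wins 16–3.
Varga vs Tanaka: Tanaka wins 16–3.
Yilmaz loses to every other candidate — it is the Condorcet loser.

Yilmaz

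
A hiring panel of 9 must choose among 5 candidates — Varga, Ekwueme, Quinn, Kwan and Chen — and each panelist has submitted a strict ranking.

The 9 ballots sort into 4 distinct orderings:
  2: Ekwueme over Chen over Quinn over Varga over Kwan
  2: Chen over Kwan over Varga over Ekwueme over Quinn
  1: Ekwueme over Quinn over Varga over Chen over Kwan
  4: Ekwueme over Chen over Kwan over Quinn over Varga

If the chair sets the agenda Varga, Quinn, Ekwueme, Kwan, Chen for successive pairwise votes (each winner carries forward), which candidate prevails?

Ekwueme

Round 1: Varga vs Quinn — 2–7, Quinn advances.
Round 2: Quinn vs Ekwueme — 0–9, Ekwueme advances.
Round 3: Ekwueme vs Kwan — 7–2, Ekwueme advances.
Round 4: Ekwueme vs Chen — 7–2, Ekwueme advances.
Ekwueme survives the agenda.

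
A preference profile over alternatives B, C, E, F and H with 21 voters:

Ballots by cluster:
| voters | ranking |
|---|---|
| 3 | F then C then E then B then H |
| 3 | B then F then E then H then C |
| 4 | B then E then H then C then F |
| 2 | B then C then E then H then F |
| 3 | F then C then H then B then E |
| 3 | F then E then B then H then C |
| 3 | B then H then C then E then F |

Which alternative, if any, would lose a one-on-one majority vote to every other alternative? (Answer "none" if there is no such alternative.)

Pairwise majorities:
B vs C: B wins 15–6.
B–E: B 15–6.
B vs F: B wins 12–9.
B vs H: B, 18–3.
C vs E: C is ranked higher on 3+2+3+3 = 11 ballots, E on 10. C wins 11–10.
C vs F: 4+2+3 = 9 for C, 12 for F — F by 12–9.
C vs H: 3+2+3 = 8 for C, 13 for H — H by 13–8.
E vs F: 9 to 12, F.
E vs H: E wins 15–6.
F vs H: F, 12–9.
Each alternative has at least one pairwise win (B beats C; C beats E; E beats H; F beats C; H beats C) — no Condorcet loser.

none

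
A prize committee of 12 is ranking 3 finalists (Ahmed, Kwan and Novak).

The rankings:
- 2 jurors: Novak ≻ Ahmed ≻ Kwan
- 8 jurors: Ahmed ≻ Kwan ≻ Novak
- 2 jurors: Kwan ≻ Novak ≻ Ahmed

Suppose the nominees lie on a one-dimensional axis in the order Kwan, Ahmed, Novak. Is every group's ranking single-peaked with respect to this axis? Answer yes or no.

no

Axis positions: Kwan=1, Ahmed=2, Novak=3.
Group 1 (peak Novak at position 3): ranking walks positions 3-2-1, expanding outward from the peak — single-peaked.
Group 2 (peak Ahmed at position 2): ranking walks positions 2-1-3, expanding outward from the peak — single-peaked.
Group 3: ranking walks positions 1-3-2; Novak is ranked above Ahmed even though Ahmed lies between Novak and the peak Kwan on the axis — preferences dip and rise again. Not single-peaked.
Group 3 violates single-peakedness, so the profile is not single-peaked on this axis.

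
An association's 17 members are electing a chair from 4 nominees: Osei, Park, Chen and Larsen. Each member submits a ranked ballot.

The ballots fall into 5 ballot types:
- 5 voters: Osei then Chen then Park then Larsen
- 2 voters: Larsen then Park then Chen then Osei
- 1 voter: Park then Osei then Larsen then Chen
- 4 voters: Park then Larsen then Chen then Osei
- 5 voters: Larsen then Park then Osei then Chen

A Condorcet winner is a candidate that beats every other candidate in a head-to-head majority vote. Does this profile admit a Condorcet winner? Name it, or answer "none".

Check each pair by majority over 17 ballots:
Osei vs Park: Park wins 12–5.
Osei vs Chen: Osei wins 11–6.
Osei–Larsen: Larsen 11–6.
Park vs Chen: Park, 12–5.
Park–Larsen: Park 10–7.
Chen vs Larsen: Larsen wins 12–5.
Park wins every pairwise contest, so Park is the Condorcet winner.

Park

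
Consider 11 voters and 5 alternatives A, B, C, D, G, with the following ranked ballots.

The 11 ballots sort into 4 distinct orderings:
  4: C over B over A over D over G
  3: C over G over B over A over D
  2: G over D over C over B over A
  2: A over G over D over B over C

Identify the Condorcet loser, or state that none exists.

D

Pairwise majorities:
A–B: B 9–2.
A–C: C 9–2.
A vs D: A preferred on 4+3+2 = 9 ballots; A wins 9–2.
A vs G: A wins 6–5.
B vs C: 2 for B, 9 for C — C by 9–2.
B–D: B 7–4.
B vs G: G wins 7–4.
C vs D: C wins 7–4.
C vs G: 4+3 = 7 for C, 4 for G — C by 7–4.
D vs G: G, 7–4.
Only D has no wins; D is the Condorcet loser.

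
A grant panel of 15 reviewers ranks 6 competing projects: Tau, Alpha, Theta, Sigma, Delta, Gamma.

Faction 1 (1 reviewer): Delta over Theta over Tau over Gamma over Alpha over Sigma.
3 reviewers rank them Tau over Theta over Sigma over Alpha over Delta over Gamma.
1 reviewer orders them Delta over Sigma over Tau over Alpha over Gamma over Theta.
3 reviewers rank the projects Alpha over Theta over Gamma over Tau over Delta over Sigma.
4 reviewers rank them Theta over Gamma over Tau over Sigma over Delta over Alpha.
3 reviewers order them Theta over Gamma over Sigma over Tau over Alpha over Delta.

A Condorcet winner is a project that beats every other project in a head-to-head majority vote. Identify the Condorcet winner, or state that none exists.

Theta

Check each pair by majority over 15 ballots:
Tau vs Alpha: Tau preferred on 1+3+1+4+3 = 12 ballots; Tau wins 12–3.
Tau vs Theta: Tau preferred on 3+1 = 4 ballots; Theta wins 11–4.
Tau vs Sigma: 11 to 4, Tau.
Tau vs Delta: Tau preferred on 3+3+4+3 = 13 ballots; Tau wins 13–2.
Tau vs Gamma: Tau is ranked higher on 1+3+1 = 5 ballots, Gamma on 10. Gamma wins 10–5.
Alpha vs Theta: 4 to 11, Theta.
Alpha vs Sigma: Alpha preferred on 1+3 = 4 ballots; Sigma wins 11–4.
Alpha vs Delta: Alpha is ranked higher on 3+3+3 = 9 ballots, Delta on 6. Alpha wins 9–6.
Alpha vs Gamma: Alpha is ranked higher on 3+1+3 = 7 ballots, Gamma on 8. Gamma wins 8–7.
Theta vs Sigma: 14 to 1, Theta.
Theta vs Delta: 3+3+4+3 = 13 for Theta, 2 for Delta — Theta by 13–2.
Theta vs Gamma: Theta preferred on 1+3+3+4+3 = 14 ballots; Theta wins 14–1.
Sigma vs Delta: 3+4+3 = 10 for Sigma, 5 for Delta — Sigma by 10–5.
Sigma vs Gamma: Sigma is ranked higher on 3+1 = 4 ballots, Gamma on 11. Gamma wins 11–4.
Delta vs Gamma: 5 to 10, Gamma.
Only Theta has no losses; Theta is the Condorcet winner.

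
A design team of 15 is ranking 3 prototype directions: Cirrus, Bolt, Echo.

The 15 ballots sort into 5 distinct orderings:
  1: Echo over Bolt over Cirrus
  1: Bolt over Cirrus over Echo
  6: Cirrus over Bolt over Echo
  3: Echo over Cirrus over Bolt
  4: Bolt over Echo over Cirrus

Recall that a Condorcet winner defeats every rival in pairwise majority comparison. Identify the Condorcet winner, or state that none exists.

none

Pairwise majorities:
Cirrus vs Bolt: Cirrus, 9–6.
Cirrus vs Echo: Echo, 8–7.
Bolt vs Echo: Bolt, 11–4.
No design is unbeaten: Cirrus loses to Echo; Bolt loses to Cirrus; Echo loses to Bolt. In particular Cirrus beats Bolt beats Echo beats Cirrus is a majority cycle — no Condorcet winner exists.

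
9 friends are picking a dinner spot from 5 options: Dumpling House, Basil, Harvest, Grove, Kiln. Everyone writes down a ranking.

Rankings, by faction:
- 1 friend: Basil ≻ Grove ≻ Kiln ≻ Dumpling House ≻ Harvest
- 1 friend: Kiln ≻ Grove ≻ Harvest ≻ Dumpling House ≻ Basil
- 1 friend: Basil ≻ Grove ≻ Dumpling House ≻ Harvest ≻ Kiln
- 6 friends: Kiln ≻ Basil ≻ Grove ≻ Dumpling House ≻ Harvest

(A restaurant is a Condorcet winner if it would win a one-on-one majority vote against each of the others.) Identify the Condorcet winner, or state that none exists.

Check each pair by majority over 9 ballots:
Dumpling House vs Basil: 1 to 8, Basil.
Dumpling House vs Harvest: 8 to 1, Dumpling House.
Dumpling House vs Grove: Dumpling House preferred on 0 ballots; Grove wins 9–0.
Dumpling House vs Kiln: Dumpling House preferred on 1 ballot; Kiln wins 8–1.
Basil vs Harvest: Basil preferred on 1+1+6 = 8 ballots; Basil wins 8–1.
Basil vs Grove: Basil preferred on 1+1+6 = 8 ballots; Basil wins 8–1.
Basil vs Kiln: Basil is ranked higher on 1+1 = 2 ballots, Kiln on 7. Kiln wins 7–2.
Harvest vs Grove: 0 for Harvest, 9 for Grove — Grove by 9–0.
Harvest vs Kiln: 1 for Harvest, 8 for Kiln — Kiln by 8–1.
Grove vs Kiln: 2 to 7, Kiln.
Only Kiln has no losses; Kiln is the Condorcet winner.

Kiln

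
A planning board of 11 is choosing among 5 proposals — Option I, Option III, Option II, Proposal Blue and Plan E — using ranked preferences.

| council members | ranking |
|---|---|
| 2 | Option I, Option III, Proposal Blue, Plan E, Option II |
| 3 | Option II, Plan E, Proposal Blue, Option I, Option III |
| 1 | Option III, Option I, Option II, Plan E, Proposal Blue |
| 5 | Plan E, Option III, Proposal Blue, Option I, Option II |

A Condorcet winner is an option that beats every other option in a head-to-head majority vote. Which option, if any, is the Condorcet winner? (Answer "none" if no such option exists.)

Pairwise majorities:
Option I vs Option III: Option I is ranked higher on 2+3 = 5 ballots, Option III on 6. Option III wins 6–5.
Option I vs Option II: Option I, 8–3.
Option I vs Proposal Blue: 2+1 = 3 for Option I, 8 for Proposal Blue — Proposal Blue by 8–3.
Option I vs Plan E: Option I is ranked higher on 2+1 = 3 ballots, Plan E on 8. Plan E wins 8–3.
Option III–Option II: Option III 8–3.
Option III vs Proposal Blue: Option III preferred on 2+1+5 = 8 ballots; Option III wins 8–3.
Option III vs Plan E: Plan E wins 8–3.
Option II vs Proposal Blue: 3+1 = 4 for Option II, 7 for Proposal Blue — Proposal Blue by 7–4.
Option II vs Plan E: 4 to 7, Plan E.
Proposal Blue vs Plan E: 2 for Proposal Blue, 9 for Plan E — Plan E by 9–2.
Plan E beats each of Option I, Option III, Option II, Proposal Blue — Plan E is the Condorcet winner.

Plan E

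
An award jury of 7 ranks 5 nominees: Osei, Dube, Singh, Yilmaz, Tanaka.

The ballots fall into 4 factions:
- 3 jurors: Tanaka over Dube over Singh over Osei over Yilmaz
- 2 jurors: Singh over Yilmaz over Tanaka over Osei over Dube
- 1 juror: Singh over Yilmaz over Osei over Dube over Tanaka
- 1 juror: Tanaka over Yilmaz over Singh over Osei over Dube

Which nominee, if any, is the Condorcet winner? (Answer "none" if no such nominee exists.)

Head-to-head results (7 jurors):
Osei–Dube: Osei 4–3.
Osei vs Singh: Singh wins 7–0.
Osei vs Yilmaz: Yilmaz, 4–3.
Osei–Tanaka: Tanaka 6–1.
Dube vs Singh: Singh, 4–3.
Dube–Yilmaz: Yilmaz 4–3.
Dube vs Tanaka: Tanaka, 6–1.
Singh vs Yilmaz: Singh, 6–1.
Singh–Tanaka: Tanaka 4–3.
Yilmaz–Tanaka: Tanaka 4–3.
Tanaka beats each of Osei, Dube, Singh, Yilmaz — Tanaka is the Condorcet winner.

Tanaka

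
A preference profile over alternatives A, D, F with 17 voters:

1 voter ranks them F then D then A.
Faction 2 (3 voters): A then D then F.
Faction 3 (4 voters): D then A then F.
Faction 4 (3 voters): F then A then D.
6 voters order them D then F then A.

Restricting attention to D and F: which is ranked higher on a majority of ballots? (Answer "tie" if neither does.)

D

Ballots ranking D above F: 3 + 4 + 6 = 13.
Ballots ranking F above D: 17 − 13 = 4.
D wins the head-to-head 13–4.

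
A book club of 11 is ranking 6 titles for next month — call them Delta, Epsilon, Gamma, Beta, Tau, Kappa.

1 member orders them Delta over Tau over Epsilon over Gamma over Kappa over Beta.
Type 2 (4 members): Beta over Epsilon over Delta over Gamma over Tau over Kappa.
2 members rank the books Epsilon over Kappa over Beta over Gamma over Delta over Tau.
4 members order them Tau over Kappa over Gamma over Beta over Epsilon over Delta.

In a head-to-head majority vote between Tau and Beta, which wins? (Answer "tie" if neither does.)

Ballots ranking Tau above Beta: 1 + 4 = 5.
Ballots ranking Beta above Tau: 11 − 5 = 6.
Beta wins the head-to-head 6–5.

Beta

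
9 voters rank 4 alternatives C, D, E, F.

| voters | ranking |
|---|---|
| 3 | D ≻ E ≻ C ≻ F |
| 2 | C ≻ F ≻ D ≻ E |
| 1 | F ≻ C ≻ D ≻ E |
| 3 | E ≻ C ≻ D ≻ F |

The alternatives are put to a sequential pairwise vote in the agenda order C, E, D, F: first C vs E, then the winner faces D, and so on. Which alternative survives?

D

Round 1: C vs E — 3–6, E advances.
Round 2: E vs D — 3–6, D advances.
Round 3: D vs F — 6–3, D advances.
D survives the agenda.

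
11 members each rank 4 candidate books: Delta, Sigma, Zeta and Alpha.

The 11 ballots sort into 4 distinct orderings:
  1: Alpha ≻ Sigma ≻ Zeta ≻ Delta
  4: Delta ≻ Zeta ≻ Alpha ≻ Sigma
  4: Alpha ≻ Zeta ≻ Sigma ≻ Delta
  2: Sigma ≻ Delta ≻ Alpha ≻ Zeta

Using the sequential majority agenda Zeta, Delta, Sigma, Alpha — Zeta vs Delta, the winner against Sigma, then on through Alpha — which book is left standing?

Alpha

Round 1: Zeta vs Delta — 5–6, Delta advances.
Round 2: Delta vs Sigma — 4–7, Sigma advances.
Round 3: Sigma vs Alpha — 2–9, Alpha advances.
Alpha survives the agenda.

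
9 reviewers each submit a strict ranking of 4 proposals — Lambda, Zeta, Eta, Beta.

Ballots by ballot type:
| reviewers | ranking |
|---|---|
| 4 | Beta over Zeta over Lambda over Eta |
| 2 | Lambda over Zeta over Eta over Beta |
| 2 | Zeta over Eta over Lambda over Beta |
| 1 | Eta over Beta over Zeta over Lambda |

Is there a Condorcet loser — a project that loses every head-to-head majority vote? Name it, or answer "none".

none

Pairwise majorities:
Lambda–Zeta: Zeta 7–2.
Lambda vs Eta: Lambda, 6–3.
Lambda vs Beta: 2+2 = 4 for Lambda, 5 for Beta — Beta by 5–4.
Zeta vs Eta: Zeta preferred on 4+2+2 = 8 ballots; Zeta wins 8–1.
Zeta vs Beta: 2+2 = 4 for Zeta, 5 for Beta — Beta by 5–4.
Eta–Beta: Eta 5–4.
Every project wins at least one matchup (Lambda beats Eta; Zeta beats Lambda; Eta beats Beta; Beta beats Lambda), so there is no Condorcet loser.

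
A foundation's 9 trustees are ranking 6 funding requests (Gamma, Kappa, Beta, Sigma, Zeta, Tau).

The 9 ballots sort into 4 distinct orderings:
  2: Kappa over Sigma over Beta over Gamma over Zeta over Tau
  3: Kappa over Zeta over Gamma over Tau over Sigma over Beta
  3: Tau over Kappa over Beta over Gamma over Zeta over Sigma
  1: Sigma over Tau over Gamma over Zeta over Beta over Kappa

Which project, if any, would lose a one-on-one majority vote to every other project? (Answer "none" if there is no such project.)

Pairwise majorities:
Gamma vs Kappa: 1 for Gamma, 8 for Kappa — Kappa by 8–1.
Gamma vs Beta: Gamma is ranked higher on 3+1 = 4 ballots, Beta on 5. Beta wins 5–4.
Gamma–Sigma: Gamma 6–3.
Gamma vs Zeta: Gamma preferred on 2+3+1 = 6 ballots; Gamma wins 6–3.
Gamma vs Tau: Gamma wins 5–4.
Kappa vs Beta: Kappa wins 8–1.
Kappa vs Sigma: Kappa, 8–1.
Kappa vs Zeta: Kappa preferred on 2+3+3 = 8 ballots; Kappa wins 8–1.
Kappa vs Tau: 2+3 = 5 for Kappa, 4 for Tau — Kappa by 5–4.
Beta vs Sigma: Sigma wins 6–3.
Beta–Zeta: Beta 5–4.
Beta vs Tau: Tau, 7–2.
Sigma vs Zeta: Zeta wins 6–3.
Sigma vs Tau: Sigma is ranked higher on 2+1 = 3 ballots, Tau on 6. Tau wins 6–3.
Zeta–Tau: Zeta 5–4.
Every project wins at least one matchup (Gamma beats Sigma; Kappa beats Gamma; Beta beats Gamma; Sigma beats Beta; Zeta beats Sigma; Tau beats Beta), so there is no Condorcet loser.

none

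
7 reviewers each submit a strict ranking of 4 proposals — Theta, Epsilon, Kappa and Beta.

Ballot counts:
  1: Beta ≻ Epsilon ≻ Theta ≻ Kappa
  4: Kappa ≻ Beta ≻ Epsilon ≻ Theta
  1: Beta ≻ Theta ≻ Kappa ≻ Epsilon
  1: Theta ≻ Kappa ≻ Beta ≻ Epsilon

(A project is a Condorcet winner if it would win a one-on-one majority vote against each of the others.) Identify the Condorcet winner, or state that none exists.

Pairwise majorities:
Theta vs Epsilon: Theta preferred on 1+1 = 2 ballots; Epsilon wins 5–2.
Theta vs Kappa: Theta preferred on 1+1+1 = 3 ballots; Kappa wins 4–3.
Theta vs Beta: Theta is ranked higher on 1 ballot, Beta on 6. Beta wins 6–1.
Epsilon vs Kappa: 1 to 6, Kappa.
Epsilon vs Beta: Epsilon preferred on 0 ballots; Beta wins 7–0.
Kappa vs Beta: 4+1 = 5 for Kappa, 2 for Beta — Kappa by 5–2.
Kappa beats each of Theta, Epsilon, Beta — Kappa is the Condorcet winner.

Kappa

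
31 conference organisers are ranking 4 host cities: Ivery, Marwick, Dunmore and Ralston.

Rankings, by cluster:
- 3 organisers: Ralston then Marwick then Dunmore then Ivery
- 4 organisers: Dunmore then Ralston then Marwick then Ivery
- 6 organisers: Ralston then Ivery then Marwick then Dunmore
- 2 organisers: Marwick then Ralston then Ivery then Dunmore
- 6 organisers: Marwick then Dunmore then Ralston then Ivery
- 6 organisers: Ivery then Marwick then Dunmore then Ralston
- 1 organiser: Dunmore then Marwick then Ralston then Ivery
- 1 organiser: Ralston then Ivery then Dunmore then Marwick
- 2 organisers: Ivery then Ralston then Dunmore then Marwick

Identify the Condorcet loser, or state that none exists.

Head-to-head results (31 organisers):
Ivery vs Marwick: 6+6+1+2 = 15 for Ivery, 16 for Marwick — Marwick by 16–15.
Ivery–Dunmore: Ivery 17–14.
Ivery vs Ralston: Ralston wins 23–8.
Marwick vs Dunmore: Marwick is ranked higher on 3+6+2+6+6 = 23 ballots, Dunmore on 8. Marwick wins 23–8.
Marwick vs Ralston: 2+6+6+1 = 15 for Marwick, 16 for Ralston — Ralston by 16–15.
Dunmore vs Ralston: Dunmore, 17–14.
Every city wins at least one matchup (Ivery beats Dunmore; Marwick beats Ivery; Dunmore beats Ralston; Ralston beats Ivery), so there is no Condorcet loser.

none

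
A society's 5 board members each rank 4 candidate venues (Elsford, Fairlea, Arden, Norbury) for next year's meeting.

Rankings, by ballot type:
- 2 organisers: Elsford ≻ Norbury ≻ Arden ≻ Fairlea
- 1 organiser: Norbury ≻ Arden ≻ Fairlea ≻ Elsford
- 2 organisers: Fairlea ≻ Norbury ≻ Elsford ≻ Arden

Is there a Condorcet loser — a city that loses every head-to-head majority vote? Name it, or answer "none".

Pairwise majorities:
Elsford vs Fairlea: Elsford preferred on 2 ballots; Fairlea wins 3–2.
Elsford vs Arden: 2+2 = 4 for Elsford, 1 for Arden — Elsford by 4–1.
Elsford–Norbury: Norbury 3–2.
Fairlea vs Arden: 2 for Fairlea, 3 for Arden — Arden by 3–2.
Fairlea vs Norbury: Norbury, 3–2.
Arden vs Norbury: 0 for Arden, 5 for Norbury — Norbury by 5–0.
Each city has at least one pairwise win (Elsford beats Arden; Fairlea beats Elsford; Arden beats Fairlea; Norbury beats Elsford) — no Condorcet loser.

none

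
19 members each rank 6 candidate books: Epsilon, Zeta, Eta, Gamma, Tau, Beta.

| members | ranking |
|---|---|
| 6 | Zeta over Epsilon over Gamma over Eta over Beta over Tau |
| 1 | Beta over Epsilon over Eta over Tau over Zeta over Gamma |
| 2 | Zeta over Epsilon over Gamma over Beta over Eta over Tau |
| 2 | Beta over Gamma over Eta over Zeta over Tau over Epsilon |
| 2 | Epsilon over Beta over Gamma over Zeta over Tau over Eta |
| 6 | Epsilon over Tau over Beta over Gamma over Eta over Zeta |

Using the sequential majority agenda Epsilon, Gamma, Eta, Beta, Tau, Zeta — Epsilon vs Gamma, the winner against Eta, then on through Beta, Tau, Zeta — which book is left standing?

Round 1: Epsilon vs Gamma — 17–2, Epsilon advances.
Round 2: Epsilon vs Eta — 17–2, Epsilon advances.
Round 3: Epsilon vs Beta — 16–3, Epsilon advances.
Round 4: Epsilon vs Tau — 17–2, Epsilon advances.
Round 5: Epsilon vs Zeta — 9–10, Zeta advances.
The agenda winner is Zeta.

Zeta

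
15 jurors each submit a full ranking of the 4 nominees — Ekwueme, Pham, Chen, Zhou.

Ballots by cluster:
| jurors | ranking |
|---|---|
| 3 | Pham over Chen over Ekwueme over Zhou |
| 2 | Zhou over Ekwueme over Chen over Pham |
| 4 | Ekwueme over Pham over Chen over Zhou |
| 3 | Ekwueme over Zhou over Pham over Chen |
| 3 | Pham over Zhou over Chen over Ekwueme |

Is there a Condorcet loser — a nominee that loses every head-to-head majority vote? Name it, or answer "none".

Chen

Head-to-head results (15 jurors):
Ekwueme vs Pham: 9 to 6, Ekwueme.
Ekwueme vs Chen: 2+4+3 = 9 for Ekwueme, 6 for Chen — Ekwueme by 9–6.
Ekwueme vs Zhou: Ekwueme, 10–5.
Pham vs Chen: Pham, 13–2.
Pham vs Zhou: Pham, 10–5.
Chen vs Zhou: Zhou wins 8–7.
Chen loses to every other nominee — it is the Condorcet loser.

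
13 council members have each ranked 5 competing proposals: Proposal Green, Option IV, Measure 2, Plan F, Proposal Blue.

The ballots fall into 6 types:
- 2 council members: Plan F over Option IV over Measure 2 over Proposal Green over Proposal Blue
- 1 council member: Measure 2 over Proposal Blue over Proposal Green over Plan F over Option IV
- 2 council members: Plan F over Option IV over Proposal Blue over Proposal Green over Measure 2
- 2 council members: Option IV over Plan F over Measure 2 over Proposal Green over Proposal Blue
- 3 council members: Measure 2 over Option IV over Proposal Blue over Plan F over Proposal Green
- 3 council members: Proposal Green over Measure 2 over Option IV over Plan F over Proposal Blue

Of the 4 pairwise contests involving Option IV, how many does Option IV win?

3

Option IV against each rival (13 council members):
Option IV–Proposal Green: Option IV 9–4.
Option IV–Measure 2: Measure 2 7–6.
Option IV vs Plan F: Option IV preferred on 2+3+3 = 8 ballots; Option IV wins 8–5.
Option IV vs Proposal Blue: Option IV preferred on 2+2+2+3+3 = 12 ballots; Option IV wins 12–1.
Option IV beats Proposal Green, Plan F, Proposal Blue; loses to Measure 2 — 3 pairwise wins.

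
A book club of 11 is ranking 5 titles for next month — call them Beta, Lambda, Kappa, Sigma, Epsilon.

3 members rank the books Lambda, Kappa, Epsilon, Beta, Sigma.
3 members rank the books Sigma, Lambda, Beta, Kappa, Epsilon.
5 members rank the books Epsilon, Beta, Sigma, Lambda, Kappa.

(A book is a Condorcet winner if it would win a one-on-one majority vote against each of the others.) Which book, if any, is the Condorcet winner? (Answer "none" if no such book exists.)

Check each pair by majority over 11 ballots:
Beta vs Lambda: 5 for Beta, 6 for Lambda — Lambda by 6–5.
Beta vs Kappa: Beta preferred on 3+5 = 8 ballots; Beta wins 8–3.
Beta vs Sigma: 8 to 3, Beta.
Beta–Epsilon: Epsilon 8–3.
Lambda vs Kappa: Lambda, 11–0.
Lambda vs Sigma: Lambda is ranked higher on 3 ballots, Sigma on 8. Sigma wins 8–3.
Lambda vs Epsilon: 6 to 5, Lambda.
Kappa vs Sigma: 3 to 8, Sigma.
Kappa vs Epsilon: Kappa, 6–5.
Sigma vs Epsilon: Sigma preferred on 3 ballots; Epsilon wins 8–3.
Every book loses at least once (Beta loses to Lambda; Lambda loses to Sigma; Kappa loses to Beta; Sigma loses to Beta; Epsilon loses to Lambda). The majority relation contains the cycle Beta → Kappa → Epsilon → Beta, so there is no Condorcet winner.

none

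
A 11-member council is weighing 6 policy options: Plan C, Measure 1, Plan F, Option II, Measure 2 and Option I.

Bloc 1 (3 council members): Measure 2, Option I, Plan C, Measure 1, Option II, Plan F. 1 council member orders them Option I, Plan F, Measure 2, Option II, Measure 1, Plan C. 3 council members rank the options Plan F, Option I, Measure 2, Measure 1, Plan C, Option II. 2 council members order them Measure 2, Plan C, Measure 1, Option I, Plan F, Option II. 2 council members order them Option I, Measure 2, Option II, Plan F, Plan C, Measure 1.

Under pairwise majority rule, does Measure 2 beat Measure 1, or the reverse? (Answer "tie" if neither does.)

Ballots ranking Measure 2 above Measure 1: 3 + 1 + 3 + 2 + 2 = 11.
Ballots ranking Measure 1 above Measure 2: 11 − 11 = 0.
Measure 2 wins the head-to-head 11–0.

Measure 2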